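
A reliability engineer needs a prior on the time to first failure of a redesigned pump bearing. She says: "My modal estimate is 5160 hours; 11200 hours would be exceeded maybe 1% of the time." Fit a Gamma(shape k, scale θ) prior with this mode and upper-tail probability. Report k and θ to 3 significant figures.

k ≈ 9.05, θ ≈ 641

Gamma(k,θ) with k>1 has mode (k−1)θ, so θ = 5160/(k−1).
Need P(X < 11200) = 0.99 with θ tied to k this way. Start at k = 2, θ = 5160: P(X<11200) ≈ 0.638.
Too low — raise k to concentrate. Iterating converges to k ≈ 9.05.
Then θ = 5160/(9.05−1) ≈ 641.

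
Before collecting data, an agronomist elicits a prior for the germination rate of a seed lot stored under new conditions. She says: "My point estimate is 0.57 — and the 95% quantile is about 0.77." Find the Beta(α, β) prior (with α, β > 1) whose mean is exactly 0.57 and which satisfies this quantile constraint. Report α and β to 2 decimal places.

α ≈ 8.41, β ≈ 6.35

With mean 0.57 fixed, write α = 0.57s, β = 0.43s where s = α+β.
Need P(θ < 0.77) = 0.95 under Beta(0.57s, 0.43s). Normal approximation: (q−m)/√(m(1−m)/s) ≈ z_{0.95} = 1.64, so s ≈ 0.57·0.43·(1.64)²/(0.77−0.57)² = 16.6.
At s = 16.6: P(θ<0.77) ≈ 0.960. Adjusting to match 0.95 gives s ≈ 14.76.
So α = 0.57·14.76 ≈ 8.41, β = 0.43·14.76 ≈ 6.35.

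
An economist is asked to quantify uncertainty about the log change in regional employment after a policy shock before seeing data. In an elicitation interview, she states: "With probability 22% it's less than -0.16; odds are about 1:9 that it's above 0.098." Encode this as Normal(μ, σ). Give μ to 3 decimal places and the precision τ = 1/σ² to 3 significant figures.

For Normal(μ,σ), the p-quantile is μ + z_p·σ. Here z_{0.22} = -0.7722, z_{0.9} = 1.282.
So -0.16 = μ − 0.7722σ and 0.098 = μ + 1.282σ.
Subtracting: σ = (0.098 − -0.16)/(1.282 − (-0.7722)) = 0.126.
Then μ = -0.16 − (-0.7722)·0.126 = -0.063.
Precision τ = 1/σ² = 1/0.1256² = 63.4.

μ = -0.063, τ = 63.4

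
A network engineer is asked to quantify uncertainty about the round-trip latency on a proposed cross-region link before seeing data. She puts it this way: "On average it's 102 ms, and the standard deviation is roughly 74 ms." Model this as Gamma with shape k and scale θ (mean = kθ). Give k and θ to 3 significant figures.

k ≈ 1.9, θ ≈ 53.7

For Gamma(k, scale θ): mean = kθ, variance = kθ², so CV = 1/√k.
CV = SD/mean = 74/102 = 0.7255, hence k = 1/CV² = 1.9.
Then θ = mean/k = 102/1.9 = 53.7.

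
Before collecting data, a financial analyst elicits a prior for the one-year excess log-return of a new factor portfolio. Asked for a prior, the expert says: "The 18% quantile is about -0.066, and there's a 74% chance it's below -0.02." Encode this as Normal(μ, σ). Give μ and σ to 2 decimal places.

For Normal(μ,σ), the p-quantile is μ + z_p·σ. Here z_{0.18} = -0.9154, z_{0.74} = 0.6433.
So -0.066 = μ − 0.9154σ and -0.02 = μ + 0.6433σ.
Subtracting: σ = (-0.02 − -0.066)/(0.6433 − (-0.9154)) = 0.03.
Then μ = -0.066 − (-0.9154)·0.03 = -0.04.

μ = -0.04, σ = 0.03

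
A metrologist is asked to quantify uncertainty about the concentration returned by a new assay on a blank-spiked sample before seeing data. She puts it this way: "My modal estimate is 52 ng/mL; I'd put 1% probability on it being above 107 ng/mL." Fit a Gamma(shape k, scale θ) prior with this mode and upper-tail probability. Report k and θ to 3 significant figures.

k ≈ 10.4, θ ≈ 5.54

Gamma(k,θ) with k>1 has mode (k−1)θ, so θ = 52/(k−1).
Need P(X < 107) = 0.99 with θ tied to k this way. Start at k = 2, θ = 52: P(X<107) ≈ 0.609.
Too low — raise k to concentrate. Iterating converges to k ≈ 10.4.
Then θ = 52/(10.4−1) ≈ 5.54.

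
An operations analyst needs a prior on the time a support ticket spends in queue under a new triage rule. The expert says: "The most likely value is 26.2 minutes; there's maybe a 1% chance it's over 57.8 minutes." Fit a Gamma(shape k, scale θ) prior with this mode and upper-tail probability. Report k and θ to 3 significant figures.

k ≈ 8.7, θ ≈ 3.4

Gamma(k,θ) with k>1 has mode (k−1)θ, so θ = 26.2/(k−1).
Need P(X < 57.8) = 0.99 with θ tied to k this way. Start at k = 2, θ = 26.2: P(X<57.8) ≈ 0.647.
Too low — raise k to concentrate. Iterating converges to k ≈ 8.7.
Then θ = 26.2/(8.7−1) ≈ 3.4.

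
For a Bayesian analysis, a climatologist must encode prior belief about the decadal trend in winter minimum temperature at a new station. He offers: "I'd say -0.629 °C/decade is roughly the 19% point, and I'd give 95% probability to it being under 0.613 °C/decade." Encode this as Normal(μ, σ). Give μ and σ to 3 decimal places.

μ = -0.197, σ = 0.492

The p-quantile of Normal(μ,σ) is μ + z_p·σ, with z_{0.19} = -0.8779 and z_{0.95} = 1.645.
Eliminate σ: μ = (z₂·x₁ − z₁·x₂)/(z₂ − z₁) = (1.645·-0.629 − (-0.8779)·0.613)/2.523 = -0.197.
Then σ = (x₂ − x₁)/(z₂ − z₁) = (0.613 − -0.629)/2.523 = 0.492.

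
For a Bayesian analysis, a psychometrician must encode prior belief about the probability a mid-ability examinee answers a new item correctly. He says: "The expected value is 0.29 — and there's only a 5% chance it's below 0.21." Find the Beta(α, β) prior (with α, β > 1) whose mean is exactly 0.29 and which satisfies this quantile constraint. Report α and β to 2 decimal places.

With mean 0.29 fixed, write α = 0.29s, β = 0.71s where s = α+β.
Need P(θ < 0.21) = 0.05 under Beta(0.29s, 0.71s). Normal approximation: (q−m)/√(m(1−m)/s) ≈ z_{0.05} = -1.64, so s ≈ 0.29·0.71·(-1.64)²/(0.21−0.29)² = 87.0.
At s = 87.0: P(θ<0.21) ≈ 0.043. Adjusting to match 0.05 gives s ≈ 79.77.
So α = 0.29·79.77 ≈ 23.13, β = 0.71·79.77 ≈ 56.64.

α ≈ 23.13, β ≈ 56.64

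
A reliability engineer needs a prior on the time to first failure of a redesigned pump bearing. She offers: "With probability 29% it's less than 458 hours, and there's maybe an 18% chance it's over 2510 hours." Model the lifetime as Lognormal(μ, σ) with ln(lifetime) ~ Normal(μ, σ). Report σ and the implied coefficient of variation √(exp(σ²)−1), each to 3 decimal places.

σ ≈ 1.158, CV ≈ 1.681

If T ~ Lognormal(μ,σ) then ln T ~ Normal(μ,σ), so the p-quantile of ln T is μ + z_p·σ.
ln(458) = 6.127 and ln(2510) = 7.828; z_{0.29} = -0.5534, z_{0.82} = 0.9154.
σ = (7.828 − 6.127)/(0.9154 − (-0.5534)) = 1.158.
μ = 6.127 − (-0.5534)·1.158 = 6.768.
CV = √(exp(σ²)−1) = √(exp(1.3415)−1) = 1.681.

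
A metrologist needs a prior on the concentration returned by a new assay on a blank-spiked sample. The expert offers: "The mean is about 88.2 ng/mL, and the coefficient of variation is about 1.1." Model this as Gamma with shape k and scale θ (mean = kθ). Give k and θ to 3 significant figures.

k ≈ 0.826, θ ≈ 107

For Gamma(k, scale θ): mean = kθ, variance = kθ², so CV = 1/√k.
CV = 1.1, hence k = 1/CV² = 0.826.
Then θ = mean/k = 88.2/0.826 = 107.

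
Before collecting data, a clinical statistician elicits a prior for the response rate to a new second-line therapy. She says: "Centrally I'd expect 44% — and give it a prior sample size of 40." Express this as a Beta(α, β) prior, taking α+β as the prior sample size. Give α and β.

Under the effective-sample-size interpretation, Beta(α, β) has prior mean α/(α+β) and prior sample size α+β.
So α+β = 40 and α/(α+β) = 0.44, giving α = 0.44·40 = 17.6 and β = 40 − 17.6 = 22.4.

α = 17.6, β = 22.4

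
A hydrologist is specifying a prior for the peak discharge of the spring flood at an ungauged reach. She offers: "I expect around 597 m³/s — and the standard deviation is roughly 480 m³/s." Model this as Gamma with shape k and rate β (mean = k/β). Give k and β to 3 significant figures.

k ≈ 1.55, β ≈ 0.00259

For Gamma(k, rate β): mean = k/β, variance = k/β², so CV = 1/√k.
CV = SD/mean = 480/597 = 0.804, hence k = 1/CV² = 1.55.
Then β = k/mean = 1.55/597 = 0.00259.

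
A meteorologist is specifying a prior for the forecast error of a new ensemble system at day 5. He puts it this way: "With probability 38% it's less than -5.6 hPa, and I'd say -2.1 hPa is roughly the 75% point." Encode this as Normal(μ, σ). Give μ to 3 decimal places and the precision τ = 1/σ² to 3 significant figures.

μ = -4.509, τ = 0.0784

The p-quantile of Normal(μ,σ) is μ + z_p·σ, with z_{0.38} = -0.3055 and z_{0.75} = 0.6745.
Eliminate σ: μ = (z₂·x₁ − z₁·x₂)/(z₂ − z₁) = (0.6745·-5.6 − (-0.3055)·-2.1)/0.98 = -4.509.
Then σ = (x₂ − x₁)/(z₂ − z₁) = (-2.1 − -5.6)/0.98 = 3.572.
Precision τ = 1/σ² = 1/3.572² = 0.0784.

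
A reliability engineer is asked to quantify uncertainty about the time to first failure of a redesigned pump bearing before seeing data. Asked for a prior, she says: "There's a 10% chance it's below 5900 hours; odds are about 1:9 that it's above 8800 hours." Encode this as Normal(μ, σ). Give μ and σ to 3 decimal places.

μ = 7350.000, σ = 1131.441

The p-quantile of Normal(μ,σ) is μ + z_p·σ, with z_{0.1} = -1.282 and z_{0.9} = 1.282.
Eliminate σ: μ = (z₂·x₁ − z₁·x₂)/(z₂ − z₁) = (1.282·5900 − (-1.282)·8800)/2.563 = 7350.000.
Then σ = (x₂ − x₁)/(z₂ − z₁) = (8800 − 5900)/2.563 = 1131.441.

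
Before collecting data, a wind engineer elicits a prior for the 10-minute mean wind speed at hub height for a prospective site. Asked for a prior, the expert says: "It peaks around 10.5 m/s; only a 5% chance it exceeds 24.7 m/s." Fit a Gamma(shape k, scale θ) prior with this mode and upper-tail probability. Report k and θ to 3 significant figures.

k ≈ 4.74, θ ≈ 2.81

Gamma(k,θ) with k>1 has mode (k−1)θ, so θ = 10.5/(k−1).
Need P(X < 24.7) = 0.95 with θ tied to k this way. Start at k = 2, θ = 10.5: P(X<24.7) ≈ 0.681.
Too low — raise k to concentrate. Iterating converges to k ≈ 4.74.
Then θ = 10.5/(4.74−1) ≈ 2.81.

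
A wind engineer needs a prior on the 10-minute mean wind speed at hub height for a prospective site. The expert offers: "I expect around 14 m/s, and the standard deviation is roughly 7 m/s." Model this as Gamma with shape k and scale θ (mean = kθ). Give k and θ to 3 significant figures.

For Gamma(k, scale θ): mean = kθ, variance = kθ², so CV = 1/√k.
CV = SD/mean = 7/14 = 0.5, hence k = 1/CV² = 4.
Then θ = mean/k = 14/4 = 3.5.

k ≈ 4, θ ≈ 3.5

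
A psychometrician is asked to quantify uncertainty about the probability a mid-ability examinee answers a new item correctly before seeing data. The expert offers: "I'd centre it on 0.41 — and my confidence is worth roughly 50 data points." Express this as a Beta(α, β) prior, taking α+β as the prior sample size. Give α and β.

Under the effective-sample-size interpretation, Beta(α, β) has prior mean α/(α+β) and prior sample size α+β.
So α+β = 50 and α/(α+β) = 0.41, giving α = 0.41·50 = 20.5 and β = 50 − 20.5 = 29.5.

α = 20.5, β = 29.5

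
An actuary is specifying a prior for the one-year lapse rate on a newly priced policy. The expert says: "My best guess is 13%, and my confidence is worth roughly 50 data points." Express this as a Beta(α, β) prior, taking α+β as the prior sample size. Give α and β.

α = 6.5, β = 43.5

Under the effective-sample-size interpretation, Beta(α, β) has prior mean α/(α+β) and prior sample size α+β.
So α+β = 50 and α/(α+β) = 0.13, giving α = 0.13·50 = 6.5 and β = 50 − 6.5 = 43.5.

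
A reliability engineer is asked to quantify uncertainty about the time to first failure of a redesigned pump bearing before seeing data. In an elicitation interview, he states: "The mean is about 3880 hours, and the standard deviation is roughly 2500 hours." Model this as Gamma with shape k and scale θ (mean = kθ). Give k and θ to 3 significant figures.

For Gamma(k, scale θ): mean = kθ, variance = kθ², so CV = 1/√k.
CV = SD/mean = 2500/3880 = 0.6443, hence k = 1/CV² = 2.41.
Then θ = mean/k = 3880/2.41 = 1610.

k ≈ 2.41, θ ≈ 1610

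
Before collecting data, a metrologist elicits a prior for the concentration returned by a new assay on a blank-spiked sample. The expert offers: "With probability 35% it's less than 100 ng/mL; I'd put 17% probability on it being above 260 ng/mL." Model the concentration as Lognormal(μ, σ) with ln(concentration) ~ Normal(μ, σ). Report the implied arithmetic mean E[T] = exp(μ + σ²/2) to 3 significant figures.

If T ~ Lognormal(μ,σ) then ln T ~ Normal(μ,σ), so the p-quantile of ln T is μ + z_p·σ.
ln(100) = 4.605 and ln(260) = 5.561; z_{0.35} = -0.3853, z_{0.83} = 0.9542.
σ = (5.561 − 4.605)/(0.9542 − (-0.3853)) = 0.713.
μ = 4.605 − (-0.3853)·0.713 = 4.880.
E[T] = exp(μ + σ²/2) = exp(4.880 + 0.2544) = 170 ng/mL.

E[T] ≈ 170 ng/mL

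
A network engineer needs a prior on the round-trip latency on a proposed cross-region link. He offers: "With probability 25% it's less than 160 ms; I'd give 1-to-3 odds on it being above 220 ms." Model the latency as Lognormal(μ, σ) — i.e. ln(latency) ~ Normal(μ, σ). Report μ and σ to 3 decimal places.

μ ≈ 5.234, σ ≈ 0.236

If T ~ Lognormal(μ,σ) then ln T ~ Normal(μ,σ), so the p-quantile of ln T is μ + z_p·σ.
ln(160) = 5.075 and ln(220) = 5.394; z_{0.25} = -0.6745, z_{0.75} = 0.6745.
σ = (5.394 − 5.075)/(0.6745 − (-0.6745)) = 0.236.
μ = 5.075 − (-0.6745)·0.236 = 5.234.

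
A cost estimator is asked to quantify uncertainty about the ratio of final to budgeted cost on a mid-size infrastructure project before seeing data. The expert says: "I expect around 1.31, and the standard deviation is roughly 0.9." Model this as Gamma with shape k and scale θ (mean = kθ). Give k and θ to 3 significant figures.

k ≈ 2.12, θ ≈ 0.618

For Gamma(k, scale θ): mean = kθ, variance = kθ², so CV = 1/√k.
CV = SD/mean = 0.9/1.31 = 0.687, hence k = 1/CV² = 2.12.
Then θ = mean/k = 1.31/2.12 = 0.618.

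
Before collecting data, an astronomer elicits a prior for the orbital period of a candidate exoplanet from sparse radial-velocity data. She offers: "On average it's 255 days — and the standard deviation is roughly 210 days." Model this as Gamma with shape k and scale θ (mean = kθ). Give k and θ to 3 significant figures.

For Gamma(k, scale θ): mean = kθ, variance = kθ², so CV = 1/√k.
CV = SD/mean = 210/255 = 0.8235, hence k = 1/CV² = 1.47.
Then θ = mean/k = 255/1.47 = 173.

k ≈ 1.47, θ ≈ 173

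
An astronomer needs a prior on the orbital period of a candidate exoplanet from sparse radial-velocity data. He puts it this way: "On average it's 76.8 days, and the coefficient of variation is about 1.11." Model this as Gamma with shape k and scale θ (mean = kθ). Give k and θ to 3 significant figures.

k ≈ 0.812, θ ≈ 94.6

For Gamma(k, scale θ): mean = kθ, variance = kθ², so CV = 1/√k.
CV = 1.11, hence k = 1/CV² = 0.812.
Then θ = mean/k = 76.8/0.812 = 94.6.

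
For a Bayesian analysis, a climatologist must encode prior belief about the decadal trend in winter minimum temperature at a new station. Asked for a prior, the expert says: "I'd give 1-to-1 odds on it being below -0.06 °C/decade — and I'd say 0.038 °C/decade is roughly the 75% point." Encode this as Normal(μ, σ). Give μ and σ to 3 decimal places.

μ = -0.060, σ = 0.145

The p-quantile of Normal(μ,σ) is μ + z_p·σ, with z_{0.5} = 0 and z_{0.75} = 0.6745.
Eliminate σ: μ = (z₂·x₁ − z₁·x₂)/(z₂ − z₁) = (0.6745·-0.06 − (0)·0.038)/0.6745 = -0.060.
Then σ = (x₂ − x₁)/(z₂ − z₁) = (0.038 − -0.06)/0.6745 = 0.145.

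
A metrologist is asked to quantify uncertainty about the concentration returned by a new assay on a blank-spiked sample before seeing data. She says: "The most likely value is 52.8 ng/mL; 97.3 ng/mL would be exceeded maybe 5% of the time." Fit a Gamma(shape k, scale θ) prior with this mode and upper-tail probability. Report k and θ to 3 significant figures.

Gamma(k,θ) with k>1 has mode (k−1)θ, so θ = 52.8/(k−1).
Need P(X < 97.3) = 0.95 with θ tied to k this way. Start at k = 2, θ = 52.8: P(X<97.3) ≈ 0.550.
Too low — raise k to concentrate. Iterating converges to k ≈ 8.45.
Then θ = 52.8/(8.45−1) ≈ 7.09.

k ≈ 8.45, θ ≈ 7.09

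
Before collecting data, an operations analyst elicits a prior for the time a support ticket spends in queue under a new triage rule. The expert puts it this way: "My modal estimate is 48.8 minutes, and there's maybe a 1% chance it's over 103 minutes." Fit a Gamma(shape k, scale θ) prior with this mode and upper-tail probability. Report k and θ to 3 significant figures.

Gamma(k,θ) with k>1 has mode (k−1)θ, so θ = 48.8/(k−1).
Need P(X < 103) = 0.99 with θ tied to k this way. Start at k = 2, θ = 48.8: P(X<103) ≈ 0.623.
Too low — raise k to concentrate. Iterating converges to k ≈ 9.71.
Then θ = 48.8/(9.71−1) ≈ 5.6.

k ≈ 9.71, θ ≈ 5.6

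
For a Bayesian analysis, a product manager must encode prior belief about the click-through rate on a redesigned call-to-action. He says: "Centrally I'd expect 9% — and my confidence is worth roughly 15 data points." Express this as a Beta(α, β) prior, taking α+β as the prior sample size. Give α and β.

α = 1.35, β = 13.65

Under the effective-sample-size interpretation, Beta(α, β) has prior mean α/(α+β) and prior sample size α+β.
So α+β = 15 and α/(α+β) = 0.09, giving α = 0.09·15 = 1.35 and β = 15 − 1.35 = 13.65.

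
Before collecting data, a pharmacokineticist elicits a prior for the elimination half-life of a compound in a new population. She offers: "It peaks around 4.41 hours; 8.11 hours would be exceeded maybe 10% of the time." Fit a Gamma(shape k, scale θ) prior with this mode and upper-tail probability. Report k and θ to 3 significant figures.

k ≈ 6.14, θ ≈ 0.858

Gamma(k,θ) with k>1 has mode (k−1)θ, so θ = 4.41/(k−1).
Need P(X < 8.11) = 0.9 with θ tied to k this way. Start at k = 2, θ = 4.41: P(X<8.11) ≈ 0.549.
Too low — raise k to concentrate. Iterating converges to k ≈ 6.14.
Then θ = 4.41/(6.14−1) ≈ 0.858.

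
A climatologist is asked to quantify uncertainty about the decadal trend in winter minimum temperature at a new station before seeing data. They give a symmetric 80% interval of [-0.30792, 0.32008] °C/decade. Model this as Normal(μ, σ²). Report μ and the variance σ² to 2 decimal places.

A symmetric 80% interval runs μ ± z·σ with z = 1.282.
Half-width = 0.314, so σ = 0.314/1.282 = 0.245 and σ² = 0.06.
μ is the interval midpoint, 0.01.

μ = 0.01, σ² = 0.06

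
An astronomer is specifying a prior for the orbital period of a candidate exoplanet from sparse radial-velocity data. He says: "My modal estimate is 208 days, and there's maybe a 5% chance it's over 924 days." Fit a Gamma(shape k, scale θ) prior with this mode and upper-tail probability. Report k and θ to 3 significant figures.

k ≈ 2.11, θ ≈ 188

Gamma(k,θ) with k>1 has mode (k−1)θ, so θ = 208/(k−1).
Need P(X < 924) = 0.95 with θ tied to k this way. Start at k = 2, θ = 208: P(X<924) ≈ 0.936.
Too low — raise k to concentrate. Iterating converges to k ≈ 2.11.
Then θ = 208/(2.11−1) ≈ 188.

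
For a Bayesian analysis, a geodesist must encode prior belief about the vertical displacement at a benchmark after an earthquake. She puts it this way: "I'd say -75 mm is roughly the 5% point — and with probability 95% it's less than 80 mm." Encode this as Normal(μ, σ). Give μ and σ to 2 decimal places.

The p-quantile of Normal(μ,σ) is μ + z_p·σ, with z_{0.05} = -1.645 and z_{0.95} = 1.645.
Eliminate σ: μ = (z₂·x₁ − z₁·x₂)/(z₂ − z₁) = (1.645·-75 − (-1.645)·80)/3.29 = 2.50.
Then σ = (x₂ − x₁)/(z₂ − z₁) = (80 − -75)/3.29 = 47.12.

μ = 2.50, σ = 47.12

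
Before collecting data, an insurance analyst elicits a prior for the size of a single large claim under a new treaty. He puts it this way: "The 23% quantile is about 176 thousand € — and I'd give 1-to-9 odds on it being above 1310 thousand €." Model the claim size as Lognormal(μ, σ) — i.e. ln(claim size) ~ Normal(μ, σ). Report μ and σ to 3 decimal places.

μ ≈ 5.905, σ ≈ 0.994

If T ~ Lognormal(μ,σ) then ln T ~ Normal(μ,σ), so the p-quantile of ln T is μ + z_p·σ.
ln(176) = 5.17 and ln(1310) = 7.178; z_{0.23} = -0.7388, z_{0.9} = 1.282.
σ = (7.178 − 5.17)/(1.282 − (-0.7388)) = 0.994.
μ = 5.17 − (-0.7388)·0.994 = 5.905.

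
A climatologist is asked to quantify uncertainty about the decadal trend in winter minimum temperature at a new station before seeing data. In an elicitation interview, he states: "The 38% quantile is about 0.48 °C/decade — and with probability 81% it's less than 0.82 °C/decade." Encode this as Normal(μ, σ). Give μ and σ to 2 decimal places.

μ = 0.57, σ = 0.29

The p-quantile of Normal(μ,σ) is μ + z_p·σ, with z_{0.38} = -0.3055 and z_{0.81} = 0.8779.
Eliminate σ: μ = (z₂·x₁ − z₁·x₂)/(z₂ − z₁) = (0.8779·0.48 − (-0.3055)·0.82)/1.183 = 0.57.
Then σ = (x₂ − x₁)/(z₂ − z₁) = (0.82 − 0.48)/1.183 = 0.29.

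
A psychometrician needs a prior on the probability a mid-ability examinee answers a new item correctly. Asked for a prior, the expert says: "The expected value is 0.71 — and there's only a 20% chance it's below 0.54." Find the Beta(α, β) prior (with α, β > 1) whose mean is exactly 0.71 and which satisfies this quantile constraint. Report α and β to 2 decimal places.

With mean 0.71 fixed, write α = 0.71s, β = 0.29s where s = α+β.
Need P(θ < 0.54) = 0.2 under Beta(0.71s, 0.29s). Normal approximation: (q−m)/√(m(1−m)/s) ≈ z_{0.2} = -0.842, so s ≈ 0.71·0.29·(-0.842)²/(0.54−0.71)² = 5.0.
At s = 5.0: P(θ<0.54) ≈ 0.189. Adjusting to match 0.2 gives s ≈ 4.47.
So α = 0.71·4.47 ≈ 3.17, β = 0.29·4.47 ≈ 1.30.

α ≈ 3.17, β ≈ 1.30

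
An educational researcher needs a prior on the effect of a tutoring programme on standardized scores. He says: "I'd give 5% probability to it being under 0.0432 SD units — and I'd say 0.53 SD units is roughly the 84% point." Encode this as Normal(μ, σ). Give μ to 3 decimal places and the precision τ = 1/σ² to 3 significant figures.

For Normal(μ,σ), the p-quantile is μ + z_p·σ. Here z_{0.05} = -1.645, z_{0.84} = 0.9945.
So 0.0432 = μ − 1.645σ and 0.53 = μ + 0.9945σ.
Subtracting: σ = (0.53 − 0.0432)/(0.9945 − (-1.645)) = 0.184.
Then μ = 0.0432 − (-1.645)·0.184 = 0.347.
Precision τ = 1/σ² = 1/0.1844² = 29.4.

μ = 0.347, τ = 29.4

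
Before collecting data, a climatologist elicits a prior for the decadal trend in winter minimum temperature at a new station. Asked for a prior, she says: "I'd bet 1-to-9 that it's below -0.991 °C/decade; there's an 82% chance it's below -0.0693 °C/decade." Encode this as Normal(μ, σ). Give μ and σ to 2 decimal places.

μ = -0.45, σ = 0.42

For Normal(μ,σ), the p-quantile is μ + z_p·σ. Here z_{0.1} = -1.282, z_{0.82} = 0.9154.
So -0.991 = μ − 1.282σ and -0.0693 = μ + 0.9154σ.
Subtracting: σ = (-0.0693 − -0.991)/(0.9154 − (-1.282)) = 0.42.
Then μ = -0.991 − (-1.282)·0.42 = -0.45.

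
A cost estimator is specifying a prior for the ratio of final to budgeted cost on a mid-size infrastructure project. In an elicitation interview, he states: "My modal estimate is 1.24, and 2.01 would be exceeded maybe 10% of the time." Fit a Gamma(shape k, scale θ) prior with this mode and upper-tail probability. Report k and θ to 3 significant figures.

k ≈ 9.07, θ ≈ 0.154

Gamma(k,θ) with k>1 has mode (k−1)θ, so θ = 1.24/(k−1).
Need P(X < 2.01) = 0.9 with θ tied to k this way. Start at k = 2, θ = 1.24: P(X<2.01) ≈ 0.482.
Too low — raise k to concentrate. Iterating converges to k ≈ 9.07.
Then θ = 1.24/(9.07−1) ≈ 0.154.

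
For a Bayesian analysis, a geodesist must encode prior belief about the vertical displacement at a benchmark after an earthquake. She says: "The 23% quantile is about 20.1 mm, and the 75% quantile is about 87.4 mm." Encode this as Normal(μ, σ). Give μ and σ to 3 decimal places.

The p-quantile of Normal(μ,σ) is μ + z_p·σ, with z_{0.23} = -0.7388 and z_{0.75} = 0.6745.
Eliminate σ: μ = (z₂·x₁ − z₁·x₂)/(z₂ − z₁) = (0.6745·20.1 − (-0.7388)·87.4)/1.413 = 55.282.
Then σ = (x₂ − x₁)/(z₂ − z₁) = (87.4 − 20.1)/1.413 = 47.618.

μ = 55.282, σ = 47.618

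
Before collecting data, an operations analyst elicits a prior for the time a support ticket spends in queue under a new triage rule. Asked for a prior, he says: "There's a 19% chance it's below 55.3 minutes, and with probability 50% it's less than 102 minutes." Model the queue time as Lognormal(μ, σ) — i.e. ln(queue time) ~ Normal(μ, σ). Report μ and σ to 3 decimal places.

μ ≈ 4.625, σ ≈ 0.697

If T ~ Lognormal(μ,σ) then ln T ~ Normal(μ,σ), so the p-quantile of ln T is μ + z_p·σ.
ln(55.3) = 4.013 and ln(102) = 4.625; z_{0.19} = -0.8779, z_{0.5} = 0.
σ = (4.625 − 4.013)/(0 − (-0.8779)) = 0.697.
μ = 4.013 − (-0.8779)·0.697 = 4.625.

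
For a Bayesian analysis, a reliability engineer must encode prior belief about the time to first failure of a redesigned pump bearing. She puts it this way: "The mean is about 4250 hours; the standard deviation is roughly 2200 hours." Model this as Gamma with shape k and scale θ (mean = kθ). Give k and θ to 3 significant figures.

For Gamma(k, scale θ): mean = kθ, variance = kθ², so CV = 1/√k.
CV = SD/mean = 2200/4250 = 0.5176, hence k = 1/CV² = 3.73.
Then θ = mean/k = 4250/3.73 = 1140.

k ≈ 3.73, θ ≈ 1140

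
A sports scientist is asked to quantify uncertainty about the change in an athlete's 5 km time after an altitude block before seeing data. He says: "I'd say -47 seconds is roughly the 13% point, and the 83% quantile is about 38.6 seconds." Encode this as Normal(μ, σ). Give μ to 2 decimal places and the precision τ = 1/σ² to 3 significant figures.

μ = -0.66, τ = 0.000591

For Normal(μ,σ), the p-quantile is μ + z_p·σ. Here z_{0.13} = -1.126, z_{0.83} = 0.9542.
So -47 = μ − 1.126σ and 38.6 = μ + 0.9542σ.
Subtracting: σ = (38.6 − -47)/(0.9542 − (-1.126)) = 41.14.
Then μ = -47 − (-1.126)·41.14 = -0.66.
Precision τ = 1/σ² = 1/41.14² = 0.000591.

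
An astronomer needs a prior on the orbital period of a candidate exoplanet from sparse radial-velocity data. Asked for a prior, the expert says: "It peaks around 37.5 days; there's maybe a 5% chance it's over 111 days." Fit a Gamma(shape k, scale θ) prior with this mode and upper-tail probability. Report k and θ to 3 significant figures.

Gamma(k,θ) with k>1 has mode (k−1)θ, so θ = 37.5/(k−1).
Need P(X < 111) = 0.95 with θ tied to k this way. Start at k = 2, θ = 37.5: P(X<111) ≈ 0.795.
Too low — raise k to concentrate. Iterating converges to k ≈ 3.25.
Then θ = 37.5/(3.25−1) ≈ 16.6.

k ≈ 3.25, θ ≈ 16.6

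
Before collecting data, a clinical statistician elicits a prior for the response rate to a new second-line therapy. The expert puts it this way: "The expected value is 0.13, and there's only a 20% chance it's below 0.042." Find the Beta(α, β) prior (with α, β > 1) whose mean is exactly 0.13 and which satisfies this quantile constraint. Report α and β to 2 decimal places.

With mean 0.13 fixed, write α = 0.13s, β = 0.87s where s = α+β.
Need P(θ < 0.042) = 0.2 under Beta(0.13s, 0.87s). Normal approximation: (q−m)/√(m(1−m)/s) ≈ z_{0.2} = -0.842, so s ≈ 0.13·0.87·(-0.842)²/(0.042−0.13)² = 10.3.
At s = 10.3: P(θ<0.042) ≈ 0.191. Adjusting to match 0.2 gives s ≈ 9.87.
So α = 0.13·9.87 ≈ 1.28, β = 0.87·9.87 ≈ 8.58.

α ≈ 1.28, β ≈ 8.58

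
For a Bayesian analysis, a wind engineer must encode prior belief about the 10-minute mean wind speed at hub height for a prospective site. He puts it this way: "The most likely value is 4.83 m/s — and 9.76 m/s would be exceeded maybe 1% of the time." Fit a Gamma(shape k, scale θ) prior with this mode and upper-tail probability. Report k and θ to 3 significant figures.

k ≈ 10.9, θ ≈ 0.488

Gamma(k,θ) with k>1 has mode (k−1)θ, so θ = 4.83/(k−1).
Need P(X < 9.76) = 0.99 with θ tied to k this way. Start at k = 2, θ = 4.83: P(X<9.76) ≈ 0.600.
Too low — raise k to concentrate. Iterating converges to k ≈ 10.9.
Then θ = 4.83/(10.9−1) ≈ 0.488.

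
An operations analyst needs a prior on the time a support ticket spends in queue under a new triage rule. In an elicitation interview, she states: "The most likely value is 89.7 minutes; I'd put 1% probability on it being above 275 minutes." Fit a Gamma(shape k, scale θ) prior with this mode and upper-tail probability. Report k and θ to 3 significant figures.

k ≈ 4.57, θ ≈ 25.1

Gamma(k,θ) with k>1 has mode (k−1)θ, so θ = 89.7/(k−1).
Need P(X < 275) = 0.99 with θ tied to k this way. Start at k = 2, θ = 89.7: P(X<275) ≈ 0.810.
Too low — raise k to concentrate. Iterating converges to k ≈ 4.57.
Then θ = 89.7/(4.57−1) ≈ 25.1.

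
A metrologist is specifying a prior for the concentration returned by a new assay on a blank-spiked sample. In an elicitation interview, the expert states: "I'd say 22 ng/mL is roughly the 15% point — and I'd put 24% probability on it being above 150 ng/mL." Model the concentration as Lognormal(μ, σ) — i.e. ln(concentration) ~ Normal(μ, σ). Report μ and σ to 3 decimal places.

μ ≈ 4.233, σ ≈ 1.101

If T ~ Lognormal(μ,σ) then ln T ~ Normal(μ,σ), so the p-quantile of ln T is μ + z_p·σ.
ln(22) = 3.091 and ln(150) = 5.011; z_{0.15} = -1.036, z_{0.76} = 0.7063.
σ = (5.011 − 3.091)/(0.7063 − (-1.036)) = 1.101.
μ = 3.091 − (-1.036)·1.101 = 4.233.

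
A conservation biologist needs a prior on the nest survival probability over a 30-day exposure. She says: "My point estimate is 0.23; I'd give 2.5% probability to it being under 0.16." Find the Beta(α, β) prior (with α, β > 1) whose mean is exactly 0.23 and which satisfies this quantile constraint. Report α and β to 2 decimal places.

With mean 0.23 fixed, write α = 0.23s, β = 0.77s where s = α+β.
Need P(θ < 0.16) = 0.025 under Beta(0.23s, 0.77s). Normal approximation: (q−m)/√(m(1−m)/s) ≈ z_{0.025} = -1.96, so s ≈ 0.23·0.77·(-1.96)²/(0.16−0.23)² = 138.8.
At s = 138.8: P(θ<0.16) ≈ 0.018. Adjusting to match 0.025 gives s ≈ 121.87.
So α = 0.23·121.87 ≈ 28.03, β = 0.77·121.87 ≈ 93.84.

α ≈ 28.03, β ≈ 93.84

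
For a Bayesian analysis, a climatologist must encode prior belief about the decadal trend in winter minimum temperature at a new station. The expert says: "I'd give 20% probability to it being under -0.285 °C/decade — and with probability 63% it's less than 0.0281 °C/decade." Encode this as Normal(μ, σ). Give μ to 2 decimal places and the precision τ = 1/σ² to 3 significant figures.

μ = -0.06, τ = 14

The p-quantile of Normal(μ,σ) is μ + z_p·σ, with z_{0.2} = -0.8416 and z_{0.63} = 0.3319.
Eliminate σ: μ = (z₂·x₁ − z₁·x₂)/(z₂ − z₁) = (0.3319·-0.285 − (-0.8416)·0.0281)/1.173 = -0.06.
Then σ = (x₂ − x₁)/(z₂ − z₁) = (0.0281 − -0.285)/1.173 = 0.27.
Precision τ = 1/σ² = 1/0.2668² = 14.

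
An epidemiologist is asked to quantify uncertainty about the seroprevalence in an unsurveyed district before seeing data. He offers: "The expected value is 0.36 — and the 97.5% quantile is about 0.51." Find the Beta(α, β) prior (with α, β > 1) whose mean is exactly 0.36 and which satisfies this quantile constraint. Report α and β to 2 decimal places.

With mean 0.36 fixed, write α = 0.36s, β = 0.64s where s = α+β.
Need P(θ < 0.51) = 0.975 under Beta(0.36s, 0.64s). Normal approximation: (q−m)/√(m(1−m)/s) ≈ z_{0.975} = 1.96, so s ≈ 0.36·0.64·(1.96)²/(0.51−0.36)² = 39.3.
At s = 39.3: P(θ<0.51) ≈ 0.972. Adjusting to match 0.975 gives s ≈ 41.41.
So α = 0.36·41.41 ≈ 14.91, β = 0.64·41.41 ≈ 26.50.

α ≈ 14.91, β ≈ 26.50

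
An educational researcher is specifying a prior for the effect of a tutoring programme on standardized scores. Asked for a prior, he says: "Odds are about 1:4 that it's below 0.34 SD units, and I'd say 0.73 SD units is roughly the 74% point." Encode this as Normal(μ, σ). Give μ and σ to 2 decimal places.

The p-quantile of Normal(μ,σ) is μ + z_p·σ, with z_{0.2} = -0.8416 and z_{0.74} = 0.6433.
Eliminate σ: μ = (z₂·x₁ − z₁·x₂)/(z₂ − z₁) = (0.6433·0.34 − (-0.8416)·0.73)/1.485 = 0.56.
Then σ = (x₂ − x₁)/(z₂ − z₁) = (0.73 − 0.34)/1.485 = 0.26.

μ = 0.56, σ = 0.26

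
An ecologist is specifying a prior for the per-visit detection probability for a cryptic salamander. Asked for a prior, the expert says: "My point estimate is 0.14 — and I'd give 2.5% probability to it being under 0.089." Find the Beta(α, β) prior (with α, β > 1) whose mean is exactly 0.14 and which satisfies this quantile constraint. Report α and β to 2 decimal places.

With mean 0.14 fixed, write α = 0.14s, β = 0.86s where s = α+β.
Need P(θ < 0.089) = 0.025 under Beta(0.14s, 0.86s). Normal approximation: (q−m)/√(m(1−m)/s) ≈ z_{0.025} = -1.96, so s ≈ 0.14·0.86·(-1.96)²/(0.089−0.14)² = 177.8.
At s = 177.8: P(θ<0.089) ≈ 0.015. Adjusting to match 0.025 gives s ≈ 147.32.
So α = 0.14·147.32 ≈ 20.62, β = 0.86·147.32 ≈ 126.70.

α ≈ 20.62, β ≈ 126.70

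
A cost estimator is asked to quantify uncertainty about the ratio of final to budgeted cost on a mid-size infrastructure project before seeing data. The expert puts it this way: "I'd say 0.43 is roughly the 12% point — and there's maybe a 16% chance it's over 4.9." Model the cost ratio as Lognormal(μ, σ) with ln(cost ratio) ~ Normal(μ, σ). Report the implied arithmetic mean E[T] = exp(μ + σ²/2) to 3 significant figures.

If T ~ Lognormal(μ,σ) then ln T ~ Normal(μ,σ), so the p-quantile of ln T is μ + z_p·σ.
ln(0.43) = -0.844 and ln(4.9) = 1.589; z_{0.12} = -1.175, z_{0.84} = 0.9945.
σ = (1.589 − -0.844)/(0.9945 − (-1.175)) = 1.122.
μ = -0.844 − (-1.175)·1.122 = 0.474.
E[T] = exp(μ + σ²/2) = exp(0.474 + 0.6290) = 3.01.

E[T] ≈ 3.01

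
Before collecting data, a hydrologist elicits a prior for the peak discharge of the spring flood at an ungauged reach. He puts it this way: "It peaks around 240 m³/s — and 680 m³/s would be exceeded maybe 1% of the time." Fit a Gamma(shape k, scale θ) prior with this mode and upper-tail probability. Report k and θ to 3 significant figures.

k ≈ 5.21, θ ≈ 57

Gamma(k,θ) with k>1 has mode (k−1)θ, so θ = 240/(k−1).
Need P(X < 680) = 0.99 with θ tied to k this way. Start at k = 2, θ = 240: P(X<680) ≈ 0.775.
Too low — raise k to concentrate. Iterating converges to k ≈ 5.21.
Then θ = 240/(5.21−1) ≈ 57.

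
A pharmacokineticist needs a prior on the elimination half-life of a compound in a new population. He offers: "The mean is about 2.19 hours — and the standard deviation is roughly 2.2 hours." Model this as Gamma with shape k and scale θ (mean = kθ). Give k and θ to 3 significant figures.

For Gamma(k, scale θ): mean = kθ, variance = kθ², so CV = 1/√k.
CV = SD/mean = 2.2/2.19 = 1.005, hence k = 1/CV² = 0.991.
Then θ = mean/k = 2.19/0.991 = 2.21.

k ≈ 0.991, θ ≈ 2.21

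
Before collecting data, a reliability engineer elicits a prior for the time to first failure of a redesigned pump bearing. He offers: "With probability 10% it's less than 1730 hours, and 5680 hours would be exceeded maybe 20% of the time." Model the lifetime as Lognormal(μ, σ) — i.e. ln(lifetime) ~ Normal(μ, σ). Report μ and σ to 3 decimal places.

μ ≈ 8.173, σ ≈ 0.560

If T ~ Lognormal(μ,σ) then ln T ~ Normal(μ,σ), so the p-quantile of ln T is μ + z_p·σ.
ln(1730) = 7.456 and ln(5680) = 8.645; z_{0.1} = -1.282, z_{0.8} = 0.8416.
σ = (8.645 − 7.456)/(0.8416 − (-1.282)) = 0.560.
μ = 7.456 − (-1.282)·0.560 = 8.173.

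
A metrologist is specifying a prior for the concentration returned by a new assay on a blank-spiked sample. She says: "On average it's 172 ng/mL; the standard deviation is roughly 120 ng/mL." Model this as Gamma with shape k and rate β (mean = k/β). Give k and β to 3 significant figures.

k ≈ 2.05, β ≈ 0.0119

For Gamma(k, rate β): mean = k/β, variance = k/β², so CV = 1/√k.
CV = SD/mean = 120/172 = 0.6977, hence k = 1/CV² = 2.05.
Then β = k/mean = 2.05/172 = 0.0119.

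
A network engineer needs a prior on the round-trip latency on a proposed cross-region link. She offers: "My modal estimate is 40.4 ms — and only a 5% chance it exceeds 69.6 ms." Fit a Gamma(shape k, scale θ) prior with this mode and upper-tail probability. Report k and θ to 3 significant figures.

k ≈ 10.4, θ ≈ 4.28

Gamma(k,θ) with k>1 has mode (k−1)θ, so θ = 40.4/(k−1).
Need P(X < 69.6) = 0.95 with θ tied to k this way. Start at k = 2, θ = 40.4: P(X<69.6) ≈ 0.514.
Too low — raise k to concentrate. Iterating converges to k ≈ 10.4.
Then θ = 40.4/(10.4−1) ≈ 4.28.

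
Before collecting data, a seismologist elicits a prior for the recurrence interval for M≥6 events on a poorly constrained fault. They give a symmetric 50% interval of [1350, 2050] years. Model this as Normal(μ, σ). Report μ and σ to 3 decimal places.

A symmetric 50% interval runs μ ± z·σ with z = 0.6745.
Half-width = 350, so σ = 350/0.6745 = 518.911.
μ is the interval midpoint, 1700.000.

μ = 1700.000, σ = 518.911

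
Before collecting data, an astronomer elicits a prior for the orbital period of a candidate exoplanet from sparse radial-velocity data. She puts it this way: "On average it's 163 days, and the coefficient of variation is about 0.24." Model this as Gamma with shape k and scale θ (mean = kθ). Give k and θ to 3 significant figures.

k ≈ 17.4, θ ≈ 9.39

For Gamma(k, scale θ): mean = kθ, variance = kθ², so CV = 1/√k.
CV = 0.24, hence k = 1/CV² = 17.4.
Then θ = mean/k = 163/17.4 = 9.39.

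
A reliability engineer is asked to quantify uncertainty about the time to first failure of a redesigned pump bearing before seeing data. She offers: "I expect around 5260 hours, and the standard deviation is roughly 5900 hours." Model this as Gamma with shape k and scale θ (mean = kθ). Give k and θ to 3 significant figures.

For Gamma(k, scale θ): mean = kθ, variance = kθ², so CV = 1/√k.
CV = SD/mean = 5900/5260 = 1.122, hence k = 1/CV² = 0.795.
Then θ = mean/k = 5260/0.795 = 6620.

k ≈ 0.795, θ ≈ 6620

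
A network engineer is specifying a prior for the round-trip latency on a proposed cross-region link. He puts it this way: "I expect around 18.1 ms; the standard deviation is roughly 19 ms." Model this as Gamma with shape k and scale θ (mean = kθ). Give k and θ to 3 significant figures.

For Gamma(k, scale θ): mean = kθ, variance = kθ², so CV = 1/√k.
CV = SD/mean = 19/18.1 = 1.05, hence k = 1/CV² = 0.908.
Then θ = mean/k = 18.1/0.908 = 19.9.

k ≈ 0.908, θ ≈ 19.9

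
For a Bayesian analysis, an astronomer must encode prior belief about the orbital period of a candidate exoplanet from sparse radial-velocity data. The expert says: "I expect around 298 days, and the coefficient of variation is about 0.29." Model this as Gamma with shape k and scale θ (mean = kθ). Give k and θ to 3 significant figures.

k ≈ 11.9, θ ≈ 25.1

For Gamma(k, scale θ): mean = kθ, variance = kθ², so CV = 1/√k.
CV = 0.29, hence k = 1/CV² = 11.9.
Then θ = mean/k = 298/11.9 = 25.1.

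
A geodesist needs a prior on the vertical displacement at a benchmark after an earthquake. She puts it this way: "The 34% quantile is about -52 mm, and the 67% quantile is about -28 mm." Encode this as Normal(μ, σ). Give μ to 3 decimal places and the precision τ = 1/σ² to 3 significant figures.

The p-quantile of Normal(μ,σ) is μ + z_p·σ, with z_{0.34} = -0.4125 and z_{0.67} = 0.4399.
Eliminate σ: μ = (z₂·x₁ − z₁·x₂)/(z₂ − z₁) = (0.4399·-52 − (-0.4125)·-28)/0.8524 = -40.386.
Then σ = (x₂ − x₁)/(z₂ − z₁) = (-28 − -52)/0.8524 = 28.157.
Precision τ = 1/σ² = 1/28.16² = 0.00126.

μ = -40.386, τ = 0.00126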